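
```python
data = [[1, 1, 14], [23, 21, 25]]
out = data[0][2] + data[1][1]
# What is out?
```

Answer: 35

Derivation:
Trace (tracking out):
data = [[1, 1, 14], [23, 21, 25]]  # -> data = [[1, 1, 14], [23, 21, 25]]
out = data[0][2] + data[1][1]  # -> out = 35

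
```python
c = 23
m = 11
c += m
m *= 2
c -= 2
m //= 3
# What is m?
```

Trace (tracking m):
c = 23  # -> c = 23
m = 11  # -> m = 11
c += m  # -> c = 34
m *= 2  # -> m = 22
c -= 2  # -> c = 32
m //= 3  # -> m = 7

Answer: 7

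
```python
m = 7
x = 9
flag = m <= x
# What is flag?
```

Trace (tracking flag):
m = 7  # -> m = 7
x = 9  # -> x = 9
flag = m <= x  # -> flag = True

Answer: True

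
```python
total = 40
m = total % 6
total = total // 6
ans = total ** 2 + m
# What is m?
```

Trace (tracking m):
total = 40  # -> total = 40
m = total % 6  # -> m = 4
total = total // 6  # -> total = 6
ans = total ** 2 + m  # -> ans = 40

Answer: 4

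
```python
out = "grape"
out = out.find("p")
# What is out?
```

Answer: 3

Derivation:
Trace (tracking out):
out = 'grape'  # -> out = 'grape'
out = out.find('p')  # -> out = 3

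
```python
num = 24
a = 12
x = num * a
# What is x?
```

Trace (tracking x):
num = 24  # -> num = 24
a = 12  # -> a = 12
x = num * a  # -> x = 288

Answer: 288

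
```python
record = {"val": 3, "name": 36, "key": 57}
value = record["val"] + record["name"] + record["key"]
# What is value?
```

Trace (tracking value):
record = {'val': 3, 'name': 36, 'key': 57}  # -> record = {'val': 3, 'name': 36, 'key': 57}
value = record['val'] + record['name'] + record['key']  # -> value = 96

Answer: 96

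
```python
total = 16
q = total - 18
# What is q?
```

Trace (tracking q):
total = 16  # -> total = 16
q = total - 18  # -> q = -2

Answer: -2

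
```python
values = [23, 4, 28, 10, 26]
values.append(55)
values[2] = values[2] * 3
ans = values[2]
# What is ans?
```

Trace (tracking ans):
values = [23, 4, 28, 10, 26]  # -> values = [23, 4, 28, 10, 26]
values.append(55)  # -> values = [23, 4, 28, 10, 26, 55]
values[2] = values[2] * 3  # -> values = [23, 4, 84, 10, 26, 55]
ans = values[2]  # -> ans = 84

Answer: 84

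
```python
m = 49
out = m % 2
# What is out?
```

Answer: 1

Derivation:
Trace (tracking out):
m = 49  # -> m = 49
out = m % 2  # -> out = 1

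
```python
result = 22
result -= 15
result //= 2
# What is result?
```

Answer: 3

Derivation:
Trace (tracking result):
result = 22  # -> result = 22
result -= 15  # -> result = 7
result //= 2  # -> result = 3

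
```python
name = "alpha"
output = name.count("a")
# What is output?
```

Trace (tracking output):
name = 'alpha'  # -> name = 'alpha'
output = name.count('a')  # -> output = 2

Answer: 2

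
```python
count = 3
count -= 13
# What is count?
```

Trace (tracking count):
count = 3  # -> count = 3
count -= 13  # -> count = -10

Answer: -10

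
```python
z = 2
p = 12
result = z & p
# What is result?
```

Answer: 0

Derivation:
Trace (tracking result):
z = 2  # -> z = 2
p = 12  # -> p = 12
result = z & p  # -> result = 0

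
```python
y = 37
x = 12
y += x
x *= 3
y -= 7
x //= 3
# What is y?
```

Trace (tracking y):
y = 37  # -> y = 37
x = 12  # -> x = 12
y += x  # -> y = 49
x *= 3  # -> x = 36
y -= 7  # -> y = 42
x //= 3  # -> x = 12

Answer: 42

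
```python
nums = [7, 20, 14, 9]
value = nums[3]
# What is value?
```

Answer: 9

Derivation:
Trace (tracking value):
nums = [7, 20, 14, 9]  # -> nums = [7, 20, 14, 9]
value = nums[3]  # -> value = 9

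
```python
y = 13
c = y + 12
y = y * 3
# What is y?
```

Answer: 39

Derivation:
Trace (tracking y):
y = 13  # -> y = 13
c = y + 12  # -> c = 25
y = y * 3  # -> y = 39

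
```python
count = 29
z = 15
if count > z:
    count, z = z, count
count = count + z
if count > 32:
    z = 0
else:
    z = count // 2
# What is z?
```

Answer: 0

Derivation:
Trace (tracking z):
count = 29  # -> count = 29
z = 15  # -> z = 15
if count > z:  # condition is True
    count, z = (z, count)  # -> count = 15, z = 29
count = count + z  # -> count = 44
if count > 32:  # condition is True
    z = 0  # -> z = 0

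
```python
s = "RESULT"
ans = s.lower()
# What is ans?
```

Trace (tracking ans):
s = 'RESULT'  # -> s = 'RESULT'
ans = s.lower()  # -> ans = 'result'

Answer: 'result'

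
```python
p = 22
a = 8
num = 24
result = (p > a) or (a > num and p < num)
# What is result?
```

Answer: True

Derivation:
Trace (tracking result):
p = 22  # -> p = 22
a = 8  # -> a = 8
num = 24  # -> num = 24
result = p > a or (a > num and p < num)  # -> result = True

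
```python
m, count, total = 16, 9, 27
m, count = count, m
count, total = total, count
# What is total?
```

Trace (tracking total):
m, count, total = (16, 9, 27)  # -> m = 16, count = 9, total = 27
m, count = (count, m)  # -> m = 9, count = 16
count, total = (total, count)  # -> count = 27, total = 16

Answer: 16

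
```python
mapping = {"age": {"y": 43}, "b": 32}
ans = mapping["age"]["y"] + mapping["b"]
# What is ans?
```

Answer: 75

Derivation:
Trace (tracking ans):
mapping = {'age': {'y': 43}, 'b': 32}  # -> mapping = {'age': {'y': 43}, 'b': 32}
ans = mapping['age']['y'] + mapping['b']  # -> ans = 75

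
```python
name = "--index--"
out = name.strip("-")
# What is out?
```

Answer: 'index'

Derivation:
Trace (tracking out):
name = '--index--'  # -> name = '--index--'
out = name.strip('-')  # -> out = 'index'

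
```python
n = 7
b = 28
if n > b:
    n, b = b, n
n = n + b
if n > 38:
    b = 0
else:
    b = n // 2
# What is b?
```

Answer: 17

Derivation:
Trace (tracking b):
n = 7  # -> n = 7
b = 28  # -> b = 28
if n > b:  # condition is False
n = n + b  # -> n = 35
if n > 38:  # condition is False
else:
    b = n // 2  # -> b = 17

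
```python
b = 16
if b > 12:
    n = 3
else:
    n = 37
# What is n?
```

Answer: 3

Derivation:
Trace (tracking n):
b = 16  # -> b = 16
if b > 12:  # condition is True
    n = 3  # -> n = 3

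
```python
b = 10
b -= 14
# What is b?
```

Answer: -4

Derivation:
Trace (tracking b):
b = 10  # -> b = 10
b -= 14  # -> b = -4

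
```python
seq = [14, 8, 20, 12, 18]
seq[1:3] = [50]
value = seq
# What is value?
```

Answer: [14, 50, 12, 18]

Derivation:
Trace (tracking value):
seq = [14, 8, 20, 12, 18]  # -> seq = [14, 8, 20, 12, 18]
seq[1:3] = [50]  # -> seq = [14, 50, 12, 18]
value = seq  # -> value = [14, 50, 12, 18]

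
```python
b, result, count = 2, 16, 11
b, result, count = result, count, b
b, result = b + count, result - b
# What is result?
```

Answer: -5

Derivation:
Trace (tracking result):
b, result, count = (2, 16, 11)  # -> b = 2, result = 16, count = 11
b, result, count = (result, count, b)  # -> b = 16, result = 11, count = 2
b, result = (b + count, result - b)  # -> b = 18, result = -5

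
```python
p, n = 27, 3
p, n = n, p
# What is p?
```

Trace (tracking p):
p, n = (27, 3)  # -> p = 27, n = 3
p, n = (n, p)  # -> p = 3, n = 27

Answer: 3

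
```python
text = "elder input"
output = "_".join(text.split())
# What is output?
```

Answer: 'elder_input'

Derivation:
Trace (tracking output):
text = 'elder input'  # -> text = 'elder input'
output = '_'.join(text.split())  # -> output = 'elder_input'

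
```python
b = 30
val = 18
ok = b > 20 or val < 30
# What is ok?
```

Trace (tracking ok):
b = 30  # -> b = 30
val = 18  # -> val = 18
ok = b > 20 or val < 30  # -> ok = True

Answer: True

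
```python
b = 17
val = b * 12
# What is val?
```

Trace (tracking val):
b = 17  # -> b = 17
val = b * 12  # -> val = 204

Answer: 204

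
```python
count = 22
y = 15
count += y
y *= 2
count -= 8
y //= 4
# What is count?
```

Trace (tracking count):
count = 22  # -> count = 22
y = 15  # -> y = 15
count += y  # -> count = 37
y *= 2  # -> y = 30
count -= 8  # -> count = 29
y //= 4  # -> y = 7

Answer: 29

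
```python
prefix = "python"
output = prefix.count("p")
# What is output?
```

Trace (tracking output):
prefix = 'python'  # -> prefix = 'python'
output = prefix.count('p')  # -> output = 1

Answer: 1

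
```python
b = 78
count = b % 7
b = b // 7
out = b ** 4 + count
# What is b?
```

Answer: 11

Derivation:
Trace (tracking b):
b = 78  # -> b = 78
count = b % 7  # -> count = 1
b = b // 7  # -> b = 11
out = b ** 4 + count  # -> out = 14642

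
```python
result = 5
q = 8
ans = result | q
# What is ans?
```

Trace (tracking ans):
result = 5  # -> result = 5
q = 8  # -> q = 8
ans = result | q  # -> ans = 13

Answer: 13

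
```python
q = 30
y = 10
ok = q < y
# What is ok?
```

Trace (tracking ok):
q = 30  # -> q = 30
y = 10  # -> y = 10
ok = q < y  # -> ok = False

Answer: False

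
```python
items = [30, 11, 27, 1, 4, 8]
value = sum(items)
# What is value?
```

Trace (tracking value):
items = [30, 11, 27, 1, 4, 8]  # -> items = [30, 11, 27, 1, 4, 8]
value = sum(items)  # -> value = 81

Answer: 81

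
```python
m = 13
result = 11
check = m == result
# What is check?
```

Trace (tracking check):
m = 13  # -> m = 13
result = 11  # -> result = 11
check = m == result  # -> check = False

Answer: False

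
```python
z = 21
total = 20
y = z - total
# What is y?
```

Trace (tracking y):
z = 21  # -> z = 21
total = 20  # -> total = 20
y = z - total  # -> y = 1

Answer: 1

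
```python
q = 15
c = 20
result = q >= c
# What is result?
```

Answer: False

Derivation:
Trace (tracking result):
q = 15  # -> q = 15
c = 20  # -> c = 20
result = q >= c  # -> result = False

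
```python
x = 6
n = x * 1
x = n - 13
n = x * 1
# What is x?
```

Answer: -7

Derivation:
Trace (tracking x):
x = 6  # -> x = 6
n = x * 1  # -> n = 6
x = n - 13  # -> x = -7
n = x * 1  # -> n = -7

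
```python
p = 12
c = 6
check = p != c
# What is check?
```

Trace (tracking check):
p = 12  # -> p = 12
c = 6  # -> c = 6
check = p != c  # -> check = True

Answer: True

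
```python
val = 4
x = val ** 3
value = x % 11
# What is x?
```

Answer: 64

Derivation:
Trace (tracking x):
val = 4  # -> val = 4
x = val ** 3  # -> x = 64
value = x % 11  # -> value = 9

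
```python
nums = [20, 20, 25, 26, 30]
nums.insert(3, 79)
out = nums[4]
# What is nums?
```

Answer: [20, 20, 25, 79, 26, 30]

Derivation:
Trace (tracking nums):
nums = [20, 20, 25, 26, 30]  # -> nums = [20, 20, 25, 26, 30]
nums.insert(3, 79)  # -> nums = [20, 20, 25, 79, 26, 30]
out = nums[4]  # -> out = 26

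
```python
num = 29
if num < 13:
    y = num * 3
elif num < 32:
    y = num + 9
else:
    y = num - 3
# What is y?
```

Answer: 38

Derivation:
Trace (tracking y):
num = 29  # -> num = 29
if num < 13:  # condition is False
elif num < 32:  # condition is True
    y = num + 9  # -> y = 38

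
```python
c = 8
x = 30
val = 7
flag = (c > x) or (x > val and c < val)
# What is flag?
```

Trace (tracking flag):
c = 8  # -> c = 8
x = 30  # -> x = 30
val = 7  # -> val = 7
flag = c > x or (x > val and c < val)  # -> flag = False

Answer: False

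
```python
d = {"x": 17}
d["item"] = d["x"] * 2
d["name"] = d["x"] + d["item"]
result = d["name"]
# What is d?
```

Trace (tracking d):
d = {'x': 17}  # -> d = {'x': 17}
d['item'] = d['x'] * 2  # -> d = {'x': 17, 'item': 34}
d['name'] = d['x'] + d['item']  # -> d = {'x': 17, 'item': 34, 'name': 51}
result = d['name']  # -> result = 51

Answer: {'x': 17, 'item': 34, 'name': 51}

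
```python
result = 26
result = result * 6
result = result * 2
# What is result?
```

Answer: 312

Derivation:
Trace (tracking result):
result = 26  # -> result = 26
result = result * 6  # -> result = 156
result = result * 2  # -> result = 312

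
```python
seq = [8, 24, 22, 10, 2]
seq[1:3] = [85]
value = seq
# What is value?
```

Trace (tracking value):
seq = [8, 24, 22, 10, 2]  # -> seq = [8, 24, 22, 10, 2]
seq[1:3] = [85]  # -> seq = [8, 85, 10, 2]
value = seq  # -> value = [8, 85, 10, 2]

Answer: [8, 85, 10, 2]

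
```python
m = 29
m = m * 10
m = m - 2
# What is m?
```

Answer: 288

Derivation:
Trace (tracking m):
m = 29  # -> m = 29
m = m * 10  # -> m = 290
m = m - 2  # -> m = 288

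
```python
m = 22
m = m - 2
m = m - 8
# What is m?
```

Trace (tracking m):
m = 22  # -> m = 22
m = m - 2  # -> m = 20
m = m - 8  # -> m = 12

Answer: 12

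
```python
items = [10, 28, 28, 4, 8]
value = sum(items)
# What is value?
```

Answer: 78

Derivation:
Trace (tracking value):
items = [10, 28, 28, 4, 8]  # -> items = [10, 28, 28, 4, 8]
value = sum(items)  # -> value = 78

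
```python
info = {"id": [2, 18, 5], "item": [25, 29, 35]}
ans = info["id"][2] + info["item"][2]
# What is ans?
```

Trace (tracking ans):
info = {'id': [2, 18, 5], 'item': [25, 29, 35]}  # -> info = {'id': [2, 18, 5], 'item': [25, 29, 35]}
ans = info['id'][2] + info['item'][2]  # -> ans = 40

Answer: 40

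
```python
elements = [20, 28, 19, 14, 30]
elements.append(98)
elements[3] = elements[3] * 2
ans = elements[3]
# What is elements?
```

Answer: [20, 28, 19, 28, 30, 98]

Derivation:
Trace (tracking elements):
elements = [20, 28, 19, 14, 30]  # -> elements = [20, 28, 19, 14, 30]
elements.append(98)  # -> elements = [20, 28, 19, 14, 30, 98]
elements[3] = elements[3] * 2  # -> elements = [20, 28, 19, 28, 30, 98]
ans = elements[3]  # -> ans = 28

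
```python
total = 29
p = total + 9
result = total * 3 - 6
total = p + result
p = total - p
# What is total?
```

Trace (tracking total):
total = 29  # -> total = 29
p = total + 9  # -> p = 38
result = total * 3 - 6  # -> result = 81
total = p + result  # -> total = 119
p = total - p  # -> p = 81

Answer: 119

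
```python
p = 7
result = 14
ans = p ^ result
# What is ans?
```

Answer: 9

Derivation:
Trace (tracking ans):
p = 7  # -> p = 7
result = 14  # -> result = 14
ans = p ^ result  # -> ans = 9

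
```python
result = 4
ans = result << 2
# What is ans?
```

Trace (tracking ans):
result = 4  # -> result = 4
ans = result << 2  # -> ans = 16

Answer: 16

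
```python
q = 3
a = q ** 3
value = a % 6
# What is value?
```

Trace (tracking value):
q = 3  # -> q = 3
a = q ** 3  # -> a = 27
value = a % 6  # -> value = 3

Answer: 3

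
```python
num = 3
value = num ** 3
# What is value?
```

Trace (tracking value):
num = 3  # -> num = 3
value = num ** 3  # -> value = 27

Answer: 27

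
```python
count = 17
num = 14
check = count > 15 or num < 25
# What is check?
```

Trace (tracking check):
count = 17  # -> count = 17
num = 14  # -> num = 14
check = count > 15 or num < 25  # -> check = True

Answer: True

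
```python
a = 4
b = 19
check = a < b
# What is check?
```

Answer: True

Derivation:
Trace (tracking check):
a = 4  # -> a = 4
b = 19  # -> b = 19
check = a < b  # -> check = True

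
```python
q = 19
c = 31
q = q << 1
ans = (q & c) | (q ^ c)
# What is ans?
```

Trace (tracking ans):
q = 19  # -> q = 19
c = 31  # -> c = 31
q = q << 1  # -> q = 38
ans = q & c | q ^ c  # -> ans = 63

Answer: 63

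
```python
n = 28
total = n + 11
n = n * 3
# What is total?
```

Trace (tracking total):
n = 28  # -> n = 28
total = n + 11  # -> total = 39
n = n * 3  # -> n = 84

Answer: 39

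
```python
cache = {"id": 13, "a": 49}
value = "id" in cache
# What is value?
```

Trace (tracking value):
cache = {'id': 13, 'a': 49}  # -> cache = {'id': 13, 'a': 49}
value = 'id' in cache  # -> value = True

Answer: True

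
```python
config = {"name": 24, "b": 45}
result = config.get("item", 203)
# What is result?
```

Trace (tracking result):
config = {'name': 24, 'b': 45}  # -> config = {'name': 24, 'b': 45}
result = config.get('item', 203)  # -> result = 203

Answer: 203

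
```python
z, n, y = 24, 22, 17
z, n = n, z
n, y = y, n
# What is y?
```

Trace (tracking y):
z, n, y = (24, 22, 17)  # -> z = 24, n = 22, y = 17
z, n = (n, z)  # -> z = 22, n = 24
n, y = (y, n)  # -> n = 17, y = 24

Answer: 24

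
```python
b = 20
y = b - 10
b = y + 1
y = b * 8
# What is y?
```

Answer: 88

Derivation:
Trace (tracking y):
b = 20  # -> b = 20
y = b - 10  # -> y = 10
b = y + 1  # -> b = 11
y = b * 8  # -> y = 88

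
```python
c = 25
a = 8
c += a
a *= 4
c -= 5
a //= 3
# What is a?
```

Answer: 10

Derivation:
Trace (tracking a):
c = 25  # -> c = 25
a = 8  # -> a = 8
c += a  # -> c = 33
a *= 4  # -> a = 32
c -= 5  # -> c = 28
a //= 3  # -> a = 10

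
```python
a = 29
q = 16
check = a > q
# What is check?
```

Answer: True

Derivation:
Trace (tracking check):
a = 29  # -> a = 29
q = 16  # -> q = 16
check = a > q  # -> check = True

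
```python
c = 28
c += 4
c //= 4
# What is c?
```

Answer: 8

Derivation:
Trace (tracking c):
c = 28  # -> c = 28
c += 4  # -> c = 32
c //= 4  # -> c = 8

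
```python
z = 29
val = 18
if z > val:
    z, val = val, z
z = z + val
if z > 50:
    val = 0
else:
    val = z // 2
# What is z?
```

Answer: 47

Derivation:
Trace (tracking z):
z = 29  # -> z = 29
val = 18  # -> val = 18
if z > val:  # condition is True
    z, val = (val, z)  # -> z = 18, val = 29
z = z + val  # -> z = 47
if z > 50:  # condition is False
else:
    val = z // 2  # -> val = 23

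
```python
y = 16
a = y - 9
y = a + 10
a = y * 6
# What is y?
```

Trace (tracking y):
y = 16  # -> y = 16
a = y - 9  # -> a = 7
y = a + 10  # -> y = 17
a = y * 6  # -> a = 102

Answer: 17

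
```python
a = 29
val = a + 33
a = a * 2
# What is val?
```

Trace (tracking val):
a = 29  # -> a = 29
val = a + 33  # -> val = 62
a = a * 2  # -> a = 58

Answer: 62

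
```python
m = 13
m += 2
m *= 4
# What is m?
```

Answer: 60

Derivation:
Trace (tracking m):
m = 13  # -> m = 13
m += 2  # -> m = 15
m *= 4  # -> m = 60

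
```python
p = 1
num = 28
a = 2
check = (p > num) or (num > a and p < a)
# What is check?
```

Answer: True

Derivation:
Trace (tracking check):
p = 1  # -> p = 1
num = 28  # -> num = 28
a = 2  # -> a = 2
check = p > num or (num > a and p < a)  # -> check = True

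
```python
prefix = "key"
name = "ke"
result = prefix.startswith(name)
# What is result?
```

Trace (tracking result):
prefix = 'key'  # -> prefix = 'key'
name = 'ke'  # -> name = 'ke'
result = prefix.startswith(name)  # -> result = True

Answer: True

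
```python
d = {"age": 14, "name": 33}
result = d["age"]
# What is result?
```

Answer: 14

Derivation:
Trace (tracking result):
d = {'age': 14, 'name': 33}  # -> d = {'age': 14, 'name': 33}
result = d['age']  # -> result = 14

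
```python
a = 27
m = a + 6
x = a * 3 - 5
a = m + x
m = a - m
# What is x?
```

Answer: 76

Derivation:
Trace (tracking x):
a = 27  # -> a = 27
m = a + 6  # -> m = 33
x = a * 3 - 5  # -> x = 76
a = m + x  # -> a = 109
m = a - m  # -> m = 76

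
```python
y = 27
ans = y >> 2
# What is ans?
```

Answer: 6

Derivation:
Trace (tracking ans):
y = 27  # -> y = 27
ans = y >> 2  # -> ans = 6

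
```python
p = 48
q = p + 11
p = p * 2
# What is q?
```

Trace (tracking q):
p = 48  # -> p = 48
q = p + 11  # -> q = 59
p = p * 2  # -> p = 96

Answer: 59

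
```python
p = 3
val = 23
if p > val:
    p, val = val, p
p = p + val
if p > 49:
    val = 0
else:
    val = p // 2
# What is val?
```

Trace (tracking val):
p = 3  # -> p = 3
val = 23  # -> val = 23
if p > val:  # condition is False
p = p + val  # -> p = 26
if p > 49:  # condition is False
else:
    val = p // 2  # -> val = 13

Answer: 13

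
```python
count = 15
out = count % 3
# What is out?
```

Trace (tracking out):
count = 15  # -> count = 15
out = count % 3  # -> out = 0

Answer: 0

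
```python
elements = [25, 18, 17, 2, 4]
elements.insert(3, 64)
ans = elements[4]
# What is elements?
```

Trace (tracking elements):
elements = [25, 18, 17, 2, 4]  # -> elements = [25, 18, 17, 2, 4]
elements.insert(3, 64)  # -> elements = [25, 18, 17, 64, 2, 4]
ans = elements[4]  # -> ans = 2

Answer: [25, 18, 17, 64, 2, 4]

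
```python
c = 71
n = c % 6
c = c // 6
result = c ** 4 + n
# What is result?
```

Answer: 14646

Derivation:
Trace (tracking result):
c = 71  # -> c = 71
n = c % 6  # -> n = 5
c = c // 6  # -> c = 11
result = c ** 4 + n  # -> result = 14646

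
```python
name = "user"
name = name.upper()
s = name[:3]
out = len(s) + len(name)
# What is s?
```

Trace (tracking s):
name = 'user'  # -> name = 'user'
name = name.upper()  # -> name = 'USER'
s = name[:3]  # -> s = 'USE'
out = len(s) + len(name)  # -> out = 7

Answer: 'USE'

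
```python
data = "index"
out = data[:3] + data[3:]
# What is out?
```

Trace (tracking out):
data = 'index'  # -> data = 'index'
out = data[:3] + data[3:]  # -> out = 'index'

Answer: 'index'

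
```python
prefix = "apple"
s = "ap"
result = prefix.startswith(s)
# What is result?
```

Answer: True

Derivation:
Trace (tracking result):
prefix = 'apple'  # -> prefix = 'apple'
s = 'ap'  # -> s = 'ap'
result = prefix.startswith(s)  # -> result = True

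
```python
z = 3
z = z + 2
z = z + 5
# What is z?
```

Trace (tracking z):
z = 3  # -> z = 3
z = z + 2  # -> z = 5
z = z + 5  # -> z = 10

Answer: 10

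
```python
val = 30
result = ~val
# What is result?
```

Trace (tracking result):
val = 30  # -> val = 30
result = ~val  # -> result = -31

Answer: -31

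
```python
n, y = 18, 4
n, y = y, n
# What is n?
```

Answer: 4

Derivation:
Trace (tracking n):
n, y = (18, 4)  # -> n = 18, y = 4
n, y = (y, n)  # -> n = 4, y = 18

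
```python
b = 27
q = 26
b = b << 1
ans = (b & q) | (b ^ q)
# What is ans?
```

Answer: 62

Derivation:
Trace (tracking ans):
b = 27  # -> b = 27
q = 26  # -> q = 26
b = b << 1  # -> b = 54
ans = b & q | b ^ q  # -> ans = 62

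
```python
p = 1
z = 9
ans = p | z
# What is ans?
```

Trace (tracking ans):
p = 1  # -> p = 1
z = 9  # -> z = 9
ans = p | z  # -> ans = 9

Answer: 9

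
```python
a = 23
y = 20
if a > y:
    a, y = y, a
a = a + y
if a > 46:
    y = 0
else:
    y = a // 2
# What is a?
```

Answer: 43

Derivation:
Trace (tracking a):
a = 23  # -> a = 23
y = 20  # -> y = 20
if a > y:  # condition is True
    a, y = (y, a)  # -> a = 20, y = 23
a = a + y  # -> a = 43
if a > 46:  # condition is False
else:
    y = a // 2  # -> y = 21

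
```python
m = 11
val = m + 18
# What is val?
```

Answer: 29

Derivation:
Trace (tracking val):
m = 11  # -> m = 11
val = m + 18  # -> val = 29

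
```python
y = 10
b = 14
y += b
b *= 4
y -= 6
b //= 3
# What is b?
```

Trace (tracking b):
y = 10  # -> y = 10
b = 14  # -> b = 14
y += b  # -> y = 24
b *= 4  # -> b = 56
y -= 6  # -> y = 18
b //= 3  # -> b = 18

Answer: 18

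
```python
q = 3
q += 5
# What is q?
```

Trace (tracking q):
q = 3  # -> q = 3
q += 5  # -> q = 8

Answer: 8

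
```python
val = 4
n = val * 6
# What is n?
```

Answer: 24

Derivation:
Trace (tracking n):
val = 4  # -> val = 4
n = val * 6  # -> n = 24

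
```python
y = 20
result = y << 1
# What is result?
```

Trace (tracking result):
y = 20  # -> y = 20
result = y << 1  # -> result = 40

Answer: 40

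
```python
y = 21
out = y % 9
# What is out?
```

Answer: 3

Derivation:
Trace (tracking out):
y = 21  # -> y = 21
out = y % 9  # -> out = 3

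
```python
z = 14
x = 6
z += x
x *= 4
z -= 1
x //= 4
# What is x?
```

Trace (tracking x):
z = 14  # -> z = 14
x = 6  # -> x = 6
z += x  # -> z = 20
x *= 4  # -> x = 24
z -= 1  # -> z = 19
x //= 4  # -> x = 6

Answer: 6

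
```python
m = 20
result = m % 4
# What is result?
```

Trace (tracking result):
m = 20  # -> m = 20
result = m % 4  # -> result = 0

Answer: 0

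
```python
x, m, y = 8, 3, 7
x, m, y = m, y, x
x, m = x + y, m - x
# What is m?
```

Answer: 4

Derivation:
Trace (tracking m):
x, m, y = (8, 3, 7)  # -> x = 8, m = 3, y = 7
x, m, y = (m, y, x)  # -> x = 3, m = 7, y = 8
x, m = (x + y, m - x)  # -> x = 11, m = 4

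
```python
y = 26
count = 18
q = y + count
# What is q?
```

Trace (tracking q):
y = 26  # -> y = 26
count = 18  # -> count = 18
q = y + count  # -> q = 44

Answer: 44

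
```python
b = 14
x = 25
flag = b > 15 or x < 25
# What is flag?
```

Trace (tracking flag):
b = 14  # -> b = 14
x = 25  # -> x = 25
flag = b > 15 or x < 25  # -> flag = False

Answer: False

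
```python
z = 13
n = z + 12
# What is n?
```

Trace (tracking n):
z = 13  # -> z = 13
n = z + 12  # -> n = 25

Answer: 25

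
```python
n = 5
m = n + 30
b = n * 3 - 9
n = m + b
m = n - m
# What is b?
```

Trace (tracking b):
n = 5  # -> n = 5
m = n + 30  # -> m = 35
b = n * 3 - 9  # -> b = 6
n = m + b  # -> n = 41
m = n - m  # -> m = 6

Answer: 6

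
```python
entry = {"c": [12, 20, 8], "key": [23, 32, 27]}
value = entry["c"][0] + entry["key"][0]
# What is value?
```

Answer: 35

Derivation:
Trace (tracking value):
entry = {'c': [12, 20, 8], 'key': [23, 32, 27]}  # -> entry = {'c': [12, 20, 8], 'key': [23, 32, 27]}
value = entry['c'][0] + entry['key'][0]  # -> value = 35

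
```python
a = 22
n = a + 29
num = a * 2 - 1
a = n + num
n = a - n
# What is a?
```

Answer: 94

Derivation:
Trace (tracking a):
a = 22  # -> a = 22
n = a + 29  # -> n = 51
num = a * 2 - 1  # -> num = 43
a = n + num  # -> a = 94
n = a - n  # -> n = 43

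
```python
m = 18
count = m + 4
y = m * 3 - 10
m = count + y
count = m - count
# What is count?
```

Answer: 44

Derivation:
Trace (tracking count):
m = 18  # -> m = 18
count = m + 4  # -> count = 22
y = m * 3 - 10  # -> y = 44
m = count + y  # -> m = 66
count = m - count  # -> count = 44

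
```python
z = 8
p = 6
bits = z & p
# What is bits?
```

Answer: 0

Derivation:
Trace (tracking bits):
z = 8  # -> z = 8
p = 6  # -> p = 6
bits = z & p  # -> bits = 0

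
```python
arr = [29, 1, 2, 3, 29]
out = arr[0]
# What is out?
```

Answer: 29

Derivation:
Trace (tracking out):
arr = [29, 1, 2, 3, 29]  # -> arr = [29, 1, 2, 3, 29]
out = arr[0]  # -> out = 29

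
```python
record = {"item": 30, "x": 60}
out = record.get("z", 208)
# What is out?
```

Trace (tracking out):
record = {'item': 30, 'x': 60}  # -> record = {'item': 30, 'x': 60}
out = record.get('z', 208)  # -> out = 208

Answer: 208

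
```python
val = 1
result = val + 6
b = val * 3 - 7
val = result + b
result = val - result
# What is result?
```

Answer: -4

Derivation:
Trace (tracking result):
val = 1  # -> val = 1
result = val + 6  # -> result = 7
b = val * 3 - 7  # -> b = -4
val = result + b  # -> val = 3
result = val - result  # -> result = -4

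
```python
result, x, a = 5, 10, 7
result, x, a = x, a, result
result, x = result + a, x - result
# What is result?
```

Answer: 15

Derivation:
Trace (tracking result):
result, x, a = (5, 10, 7)  # -> result = 5, x = 10, a = 7
result, x, a = (x, a, result)  # -> result = 10, x = 7, a = 5
result, x = (result + a, x - result)  # -> result = 15, x = -3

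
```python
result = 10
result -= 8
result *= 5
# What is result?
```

Trace (tracking result):
result = 10  # -> result = 10
result -= 8  # -> result = 2
result *= 5  # -> result = 10

Answer: 10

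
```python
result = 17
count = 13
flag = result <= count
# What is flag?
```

Trace (tracking flag):
result = 17  # -> result = 17
count = 13  # -> count = 13
flag = result <= count  # -> flag = False

Answer: False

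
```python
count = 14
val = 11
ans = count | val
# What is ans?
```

Answer: 15

Derivation:
Trace (tracking ans):
count = 14  # -> count = 14
val = 11  # -> val = 11
ans = count | val  # -> ans = 15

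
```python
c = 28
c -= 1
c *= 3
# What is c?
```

Answer: 81

Derivation:
Trace (tracking c):
c = 28  # -> c = 28
c -= 1  # -> c = 27
c *= 3  # -> c = 81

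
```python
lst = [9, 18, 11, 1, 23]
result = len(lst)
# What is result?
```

Answer: 5

Derivation:
Trace (tracking result):
lst = [9, 18, 11, 1, 23]  # -> lst = [9, 18, 11, 1, 23]
result = len(lst)  # -> result = 5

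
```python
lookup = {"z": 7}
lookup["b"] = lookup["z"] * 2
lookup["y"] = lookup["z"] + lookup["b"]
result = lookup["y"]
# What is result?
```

Trace (tracking result):
lookup = {'z': 7}  # -> lookup = {'z': 7}
lookup['b'] = lookup['z'] * 2  # -> lookup = {'z': 7, 'b': 14}
lookup['y'] = lookup['z'] + lookup['b']  # -> lookup = {'z': 7, 'b': 14, 'y': 21}
result = lookup['y']  # -> result = 21

Answer: 21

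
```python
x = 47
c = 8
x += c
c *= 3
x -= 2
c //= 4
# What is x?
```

Trace (tracking x):
x = 47  # -> x = 47
c = 8  # -> c = 8
x += c  # -> x = 55
c *= 3  # -> c = 24
x -= 2  # -> x = 53
c //= 4  # -> c = 6

Answer: 53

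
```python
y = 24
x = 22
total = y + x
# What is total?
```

Answer: 46

Derivation:
Trace (tracking total):
y = 24  # -> y = 24
x = 22  # -> x = 22
total = y + x  # -> total = 46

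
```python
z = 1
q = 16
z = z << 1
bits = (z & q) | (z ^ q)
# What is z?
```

Trace (tracking z):
z = 1  # -> z = 1
q = 16  # -> q = 16
z = z << 1  # -> z = 2
bits = z & q | z ^ q  # -> bits = 18

Answer: 2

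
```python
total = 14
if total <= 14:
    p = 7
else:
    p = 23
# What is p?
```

Trace (tracking p):
total = 14  # -> total = 14
if total <= 14:  # condition is True
    p = 7  # -> p = 7

Answer: 7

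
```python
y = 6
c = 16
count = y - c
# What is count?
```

Trace (tracking count):
y = 6  # -> y = 6
c = 16  # -> c = 16
count = y - c  # -> count = -10

Answer: -10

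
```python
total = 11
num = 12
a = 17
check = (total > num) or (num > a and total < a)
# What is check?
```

Trace (tracking check):
total = 11  # -> total = 11
num = 12  # -> num = 12
a = 17  # -> a = 17
check = total > num or (num > a and total < a)  # -> check = False

Answer: False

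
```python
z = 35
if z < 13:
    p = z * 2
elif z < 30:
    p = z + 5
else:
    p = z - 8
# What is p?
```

Answer: 27

Derivation:
Trace (tracking p):
z = 35  # -> z = 35
if z < 13:  # condition is False
elif z < 30:  # condition is False
else:
    p = z - 8  # -> p = 27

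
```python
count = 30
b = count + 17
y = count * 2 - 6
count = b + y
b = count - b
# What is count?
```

Trace (tracking count):
count = 30  # -> count = 30
b = count + 17  # -> b = 47
y = count * 2 - 6  # -> y = 54
count = b + y  # -> count = 101
b = count - b  # -> b = 54

Answer: 101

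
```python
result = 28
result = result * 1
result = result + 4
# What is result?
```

Trace (tracking result):
result = 28  # -> result = 28
result = result * 1  # -> result = 28
result = result + 4  # -> result = 32

Answer: 32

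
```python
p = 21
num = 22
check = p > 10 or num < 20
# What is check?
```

Answer: True

Derivation:
Trace (tracking check):
p = 21  # -> p = 21
num = 22  # -> num = 22
check = p > 10 or num < 20  # -> check = True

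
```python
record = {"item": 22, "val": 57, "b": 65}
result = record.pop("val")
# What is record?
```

Trace (tracking record):
record = {'item': 22, 'val': 57, 'b': 65}  # -> record = {'item': 22, 'val': 57, 'b': 65}
result = record.pop('val')  # -> result = 57

Answer: {'item': 22, 'b': 65}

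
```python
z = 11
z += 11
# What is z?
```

Answer: 22

Derivation:
Trace (tracking z):
z = 11  # -> z = 11
z += 11  # -> z = 22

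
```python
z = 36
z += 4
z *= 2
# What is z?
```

Trace (tracking z):
z = 36  # -> z = 36
z += 4  # -> z = 40
z *= 2  # -> z = 80

Answer: 80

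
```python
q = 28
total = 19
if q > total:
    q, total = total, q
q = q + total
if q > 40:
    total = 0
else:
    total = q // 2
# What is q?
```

Trace (tracking q):
q = 28  # -> q = 28
total = 19  # -> total = 19
if q > total:  # condition is True
    q, total = (total, q)  # -> q = 19, total = 28
q = q + total  # -> q = 47
if q > 40:  # condition is True
    total = 0  # -> total = 0

Answer: 47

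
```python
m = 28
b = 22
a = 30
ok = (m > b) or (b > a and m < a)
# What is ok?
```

Answer: True

Derivation:
Trace (tracking ok):
m = 28  # -> m = 28
b = 22  # -> b = 22
a = 30  # -> a = 30
ok = m > b or (b > a and m < a)  # -> ok = True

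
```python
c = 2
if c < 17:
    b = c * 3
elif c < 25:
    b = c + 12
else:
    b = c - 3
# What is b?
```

Trace (tracking b):
c = 2  # -> c = 2
if c < 17:  # condition is True
    b = c * 3  # -> b = 6

Answer: 6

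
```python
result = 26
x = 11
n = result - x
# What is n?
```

Answer: 15

Derivation:
Trace (tracking n):
result = 26  # -> result = 26
x = 11  # -> x = 11
n = result - x  # -> n = 15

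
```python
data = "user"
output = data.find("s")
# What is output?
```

Answer: 1

Derivation:
Trace (tracking output):
data = 'user'  # -> data = 'user'
output = data.find('s')  # -> output = 1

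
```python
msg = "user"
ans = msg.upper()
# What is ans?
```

Trace (tracking ans):
msg = 'user'  # -> msg = 'user'
ans = msg.upper()  # -> ans = 'USER'

Answer: 'USER'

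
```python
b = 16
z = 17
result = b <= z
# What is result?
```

Trace (tracking result):
b = 16  # -> b = 16
z = 17  # -> z = 17
result = b <= z  # -> result = True

Answer: True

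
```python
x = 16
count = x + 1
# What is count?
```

Trace (tracking count):
x = 16  # -> x = 16
count = x + 1  # -> count = 17

Answer: 17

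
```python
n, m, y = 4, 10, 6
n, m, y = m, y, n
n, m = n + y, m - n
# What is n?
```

Trace (tracking n):
n, m, y = (4, 10, 6)  # -> n = 4, m = 10, y = 6
n, m, y = (m, y, n)  # -> n = 10, m = 6, y = 4
n, m = (n + y, m - n)  # -> n = 14, m = -4

Answer: 14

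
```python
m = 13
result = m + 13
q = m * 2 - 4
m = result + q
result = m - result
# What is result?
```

Answer: 22

Derivation:
Trace (tracking result):
m = 13  # -> m = 13
result = m + 13  # -> result = 26
q = m * 2 - 4  # -> q = 22
m = result + q  # -> m = 48
result = m - result  # -> result = 22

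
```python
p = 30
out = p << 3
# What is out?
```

Answer: 240

Derivation:
Trace (tracking out):
p = 30  # -> p = 30
out = p << 3  # -> out = 240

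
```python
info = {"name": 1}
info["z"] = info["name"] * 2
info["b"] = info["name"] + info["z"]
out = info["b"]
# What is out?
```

Answer: 3

Derivation:
Trace (tracking out):
info = {'name': 1}  # -> info = {'name': 1}
info['z'] = info['name'] * 2  # -> info = {'name': 1, 'z': 2}
info['b'] = info['name'] + info['z']  # -> info = {'name': 1, 'z': 2, 'b': 3}
out = info['b']  # -> out = 3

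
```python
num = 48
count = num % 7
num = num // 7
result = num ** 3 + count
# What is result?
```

Answer: 222

Derivation:
Trace (tracking result):
num = 48  # -> num = 48
count = num % 7  # -> count = 6
num = num // 7  # -> num = 6
result = num ** 3 + count  # -> result = 222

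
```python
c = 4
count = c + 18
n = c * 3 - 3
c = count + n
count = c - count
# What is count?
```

Answer: 9

Derivation:
Trace (tracking count):
c = 4  # -> c = 4
count = c + 18  # -> count = 22
n = c * 3 - 3  # -> n = 9
c = count + n  # -> c = 31
count = c - count  # -> count = 9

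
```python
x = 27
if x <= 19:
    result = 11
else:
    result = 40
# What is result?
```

Answer: 40

Derivation:
Trace (tracking result):
x = 27  # -> x = 27
if x <= 19:  # condition is False
else:
    result = 40  # -> result = 40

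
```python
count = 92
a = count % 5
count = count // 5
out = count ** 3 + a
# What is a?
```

Answer: 2

Derivation:
Trace (tracking a):
count = 92  # -> count = 92
a = count % 5  # -> a = 2
count = count // 5  # -> count = 18
out = count ** 3 + a  # -> out = 5834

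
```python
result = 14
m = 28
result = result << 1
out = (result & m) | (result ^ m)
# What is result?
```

Answer: 28

Derivation:
Trace (tracking result):
result = 14  # -> result = 14
m = 28  # -> m = 28
result = result << 1  # -> result = 28
out = result & m | result ^ m  # -> out = 28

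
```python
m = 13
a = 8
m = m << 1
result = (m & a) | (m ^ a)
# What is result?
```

Answer: 26

Derivation:
Trace (tracking result):
m = 13  # -> m = 13
a = 8  # -> a = 8
m = m << 1  # -> m = 26
result = m & a | m ^ a  # -> result = 26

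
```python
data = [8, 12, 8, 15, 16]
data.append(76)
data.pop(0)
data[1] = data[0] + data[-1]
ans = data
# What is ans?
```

Answer: [12, 88, 15, 16, 76]

Derivation:
Trace (tracking ans):
data = [8, 12, 8, 15, 16]  # -> data = [8, 12, 8, 15, 16]
data.append(76)  # -> data = [8, 12, 8, 15, 16, 76]
data.pop(0)  # -> data = [12, 8, 15, 16, 76]
data[1] = data[0] + data[-1]  # -> data = [12, 88, 15, 16, 76]
ans = data  # -> ans = [12, 88, 15, 16, 76]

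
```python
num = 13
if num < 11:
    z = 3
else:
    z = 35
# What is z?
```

Trace (tracking z):
num = 13  # -> num = 13
if num < 11:  # condition is False
else:
    z = 35  # -> z = 35

Answer: 35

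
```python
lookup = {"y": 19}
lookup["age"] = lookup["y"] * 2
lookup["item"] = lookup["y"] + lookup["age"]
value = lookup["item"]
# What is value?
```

Trace (tracking value):
lookup = {'y': 19}  # -> lookup = {'y': 19}
lookup['age'] = lookup['y'] * 2  # -> lookup = {'y': 19, 'age': 38}
lookup['item'] = lookup['y'] + lookup['age']  # -> lookup = {'y': 19, 'age': 38, 'item': 57}
value = lookup['item']  # -> value = 57

Answer: 57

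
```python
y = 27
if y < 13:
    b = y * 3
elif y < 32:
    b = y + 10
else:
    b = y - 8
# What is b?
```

Answer: 37

Derivation:
Trace (tracking b):
y = 27  # -> y = 27
if y < 13:  # condition is False
elif y < 32:  # condition is True
    b = y + 10  # -> b = 37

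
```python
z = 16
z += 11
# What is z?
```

Trace (tracking z):
z = 16  # -> z = 16
z += 11  # -> z = 27

Answer: 27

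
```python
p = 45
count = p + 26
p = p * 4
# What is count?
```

Answer: 71

Derivation:
Trace (tracking count):
p = 45  # -> p = 45
count = p + 26  # -> count = 71
p = p * 4  # -> p = 180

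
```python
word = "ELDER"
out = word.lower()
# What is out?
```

Answer: 'elder'

Derivation:
Trace (tracking out):
word = 'ELDER'  # -> word = 'ELDER'
out = word.lower()  # -> out = 'elder'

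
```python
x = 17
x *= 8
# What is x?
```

Trace (tracking x):
x = 17  # -> x = 17
x *= 8  # -> x = 136

Answer: 136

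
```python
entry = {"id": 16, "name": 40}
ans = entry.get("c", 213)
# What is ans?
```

Answer: 213

Derivation:
Trace (tracking ans):
entry = {'id': 16, 'name': 40}  # -> entry = {'id': 16, 'name': 40}
ans = entry.get('c', 213)  # -> ans = 213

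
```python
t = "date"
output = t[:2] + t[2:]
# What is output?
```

Answer: 'date'

Derivation:
Trace (tracking output):
t = 'date'  # -> t = 'date'
output = t[:2] + t[2:]  # -> output = 'date'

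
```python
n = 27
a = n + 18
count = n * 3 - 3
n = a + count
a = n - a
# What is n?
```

Trace (tracking n):
n = 27  # -> n = 27
a = n + 18  # -> a = 45
count = n * 3 - 3  # -> count = 78
n = a + count  # -> n = 123
a = n - a  # -> a = 78

Answer: 123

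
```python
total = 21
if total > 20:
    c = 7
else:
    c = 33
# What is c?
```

Trace (tracking c):
total = 21  # -> total = 21
if total > 20:  # condition is True
    c = 7  # -> c = 7

Answer: 7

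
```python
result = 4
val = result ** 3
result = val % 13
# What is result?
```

Trace (tracking result):
result = 4  # -> result = 4
val = result ** 3  # -> val = 64
result = val % 13  # -> result = 12

Answer: 12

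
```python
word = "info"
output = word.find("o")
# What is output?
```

Answer: 3

Derivation:
Trace (tracking output):
word = 'info'  # -> word = 'info'
output = word.find('o')  # -> output = 3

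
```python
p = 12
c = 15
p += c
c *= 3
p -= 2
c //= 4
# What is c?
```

Answer: 11

Derivation:
Trace (tracking c):
p = 12  # -> p = 12
c = 15  # -> c = 15
p += c  # -> p = 27
c *= 3  # -> c = 45
p -= 2  # -> p = 25
c //= 4  # -> c = 11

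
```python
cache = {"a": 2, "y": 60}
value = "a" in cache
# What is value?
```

Answer: True

Derivation:
Trace (tracking value):
cache = {'a': 2, 'y': 60}  # -> cache = {'a': 2, 'y': 60}
value = 'a' in cache  # -> value = True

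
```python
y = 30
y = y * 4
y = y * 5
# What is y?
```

Answer: 600

Derivation:
Trace (tracking y):
y = 30  # -> y = 30
y = y * 4  # -> y = 120
y = y * 5  # -> y = 600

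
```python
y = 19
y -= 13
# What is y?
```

Answer: 6

Derivation:
Trace (tracking y):
y = 19  # -> y = 19
y -= 13  # -> y = 6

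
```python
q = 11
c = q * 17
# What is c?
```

Answer: 187

Derivation:
Trace (tracking c):
q = 11  # -> q = 11
c = q * 17  # -> c = 187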